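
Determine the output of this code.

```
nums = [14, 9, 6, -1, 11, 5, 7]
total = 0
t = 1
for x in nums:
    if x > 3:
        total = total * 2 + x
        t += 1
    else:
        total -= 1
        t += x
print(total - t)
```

x=14: >3, total = 0*2+14 = 14; t=2
x=9: >3, total = 14*2+9 = 37; t=3
x=6: >3, total = 37*2+6 = 80; t=4
x=-1: not >3, total = 80-1 = 79; t=3
x=11: >3, total = 79*2+11 = 169; t=4
x=5: >3, total = 169*2+5 = 343; t=5
x=7: >3, total = 343*2+7 = 693; t=6
total-t = 693-6 = 687

687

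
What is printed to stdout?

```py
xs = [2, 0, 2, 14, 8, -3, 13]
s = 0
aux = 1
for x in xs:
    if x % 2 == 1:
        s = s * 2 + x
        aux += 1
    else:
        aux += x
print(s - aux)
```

x=2: not odd; aux=3
x=0: not odd; aux=3
x=2: not odd; aux=5
x=14: not odd; aux=19
x=8: not odd; aux=27
x=-3: odd, s = 0*2+(-3) = -3; aux=28
x=13: odd, s = (-3)*2+13 = 7; aux=29
s-aux = 7-29 = -22

-22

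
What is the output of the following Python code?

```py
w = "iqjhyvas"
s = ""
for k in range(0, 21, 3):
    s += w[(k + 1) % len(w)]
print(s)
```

qysjvih

k=0: add w[1]='q' → 'q'
k=3: add w[4]='y' → 'qy'
k=6: add w[7]='s' → 'qys'
k=9: add w[2]='j' → 'qysj'
k=12: add w[5]='v' → 'qysjv'
k=15: add w[0]='i' → 'qysjvi'
k=18: add w[3]='h' → 'qysjvih'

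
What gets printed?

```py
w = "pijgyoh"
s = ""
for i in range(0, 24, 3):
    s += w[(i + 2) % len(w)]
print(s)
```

joiypghj

i=0: add w[2]='j' → 'j'
i=3: add w[5]='o' → 'jo'
i=6: add w[1]='i' → 'joi'
i=9: add w[4]='y' → 'joiy'
i=12: add w[0]='p' → 'joiyp'
i=15: add w[3]='g' → 'joiypg'
i=18: add w[6]='h' → 'joiypgh'
i=21: add w[2]='j' → 'joiypghj'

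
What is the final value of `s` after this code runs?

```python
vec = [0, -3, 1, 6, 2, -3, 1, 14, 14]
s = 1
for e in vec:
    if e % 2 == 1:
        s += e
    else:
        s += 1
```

e=0: not odd, s = 1+1 = 2
e=-3: odd, s = 2+(-3) = -1
e=1: odd, s = (-1)+1 = 0
e=6: not odd, s = 0+1 = 1
e=2: not odd, s = 1+1 = 2
e=-3: odd, s = 2+(-3) = -1
e=1: odd, s = (-1)+1 = 0
e=14: not odd, s = 0+1 = 1
e=14: not odd, s = 1+1 = 2

2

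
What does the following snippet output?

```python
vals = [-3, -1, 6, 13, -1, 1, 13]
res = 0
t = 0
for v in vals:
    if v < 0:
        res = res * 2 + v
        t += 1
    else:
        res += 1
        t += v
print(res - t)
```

v=-3: <0, res = 0*2+(-3) = -3; t=1
v=-1: <0, res = (-3)*2+(-1) = -7; t=2
v=6: not <0, res = (-7)+1 = -6; t=8
v=13: not <0, res = (-6)+1 = -5; t=21
v=-1: <0, res = (-5)*2+(-1) = -11; t=22
v=1: not <0, res = (-11)+1 = -10; t=23
v=13: not <0, res = (-10)+1 = -9; t=36
res-t = (-9)-36 = -45

-45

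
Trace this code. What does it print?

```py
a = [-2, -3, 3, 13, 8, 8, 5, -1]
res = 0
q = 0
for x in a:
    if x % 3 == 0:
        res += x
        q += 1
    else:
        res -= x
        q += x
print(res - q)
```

-64

x=-2: not %3==0, res = 0-(-2) = 2; q=-2
x=-3: %3==0, res = 2+(-3) = -1; q=-1
x=3: %3==0, res = (-1)+3 = 2; q=0
x=13: not %3==0, res = 2-13 = -11; q=13
x=8: not %3==0, res = (-11)-8 = -19; q=21
x=8: not %3==0, res = (-19)-8 = -27; q=29
x=5: not %3==0, res = (-27)-5 = -32; q=34
x=-1: not %3==0, res = (-32)-(-1) = -31; q=33
res-q = (-31)-33 = -64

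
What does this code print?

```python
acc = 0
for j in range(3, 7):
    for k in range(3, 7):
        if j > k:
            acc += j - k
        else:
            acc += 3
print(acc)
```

40

j=3,k=3: not 3>3, acc = 0+3 = 3
j=3,k=4: not 3>4, acc = 3+3 = 6
j=3,k=5: not 3>5, acc = 6+3 = 9
j=3,k=6: not 3>6, acc = 9+3 = 12
j=4,k=3: 4>3, acc = 12+1 = 13
j=4,k=4: not 4>4, acc = 13+3 = 16
j=4,k=5: not 4>5, acc = 16+3 = 19
j=4,k=6: not 4>6, acc = 19+3 = 22
j=5,k=3: 5>3, acc = 22+2 = 24
j=5,k=4: 5>4, acc = 24+1 = 25
j=5,k=5: not 5>5, acc = 25+3 = 28
j=5,k=6: not 5>6, acc = 28+3 = 31
j=6,k=3: 6>3, acc = 31+3 = 34
j=6,k=4: 6>4, acc = 34+2 = 36
j=6,k=5: 6>5, acc = 36+1 = 37
j=6,k=6: not 6>6, acc = 37+3 = 40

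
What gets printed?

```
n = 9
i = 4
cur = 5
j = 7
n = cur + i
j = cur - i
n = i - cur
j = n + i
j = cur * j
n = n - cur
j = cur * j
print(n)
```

-6

n = 5+4 = 9
j = 5-4 = 1
n = 4-5 = -1
j = (-1)+4 = 3
j = 5*3 = 15
n = (-1)-5 = -6
j = 5*15 = 75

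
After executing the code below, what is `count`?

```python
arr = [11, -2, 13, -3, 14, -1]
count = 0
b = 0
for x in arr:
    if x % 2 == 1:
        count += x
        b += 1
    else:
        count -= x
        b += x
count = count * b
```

x=11: odd, count = 0+11 = 11; b=1
x=-2: not odd, count = 11-(-2) = 13; b=-1
x=13: odd, count = 13+13 = 26; b=0
x=-3: odd, count = 26+(-3) = 23; b=1
x=14: not odd, count = 23-14 = 9; b=15
x=-1: odd, count = 9+(-1) = 8; b=16
count*b = 8*16 = 128

128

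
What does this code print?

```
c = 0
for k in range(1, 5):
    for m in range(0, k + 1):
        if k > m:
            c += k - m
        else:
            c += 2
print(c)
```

28

k=1,m=0: 1>0, c = 0+1 = 1
k=1,m=1: not 1>1, c = 1+2 = 3
k=2,m=0: 2>0, c = 3+2 = 5
k=2,m=1: 2>1, c = 5+1 = 6
k=2,m=2: not 2>2, c = 6+2 = 8
k=3,m=0: 3>0, c = 8+3 = 11
k=3,m=1: 3>1, c = 11+2 = 13
k=3,m=2: 3>2, c = 13+1 = 14
k=3,m=3: not 3>3, c = 14+2 = 16
k=4,m=0: 4>0, c = 16+4 = 20
k=4,m=1: 4>1, c = 20+3 = 23
k=4,m=2: 4>2, c = 23+2 = 25
k=4,m=3: 4>3, c = 25+1 = 26
k=4,m=4: not 4>4, c = 26+2 = 28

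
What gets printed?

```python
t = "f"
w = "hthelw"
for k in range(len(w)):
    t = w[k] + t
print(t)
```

k=0: prepend 'h' → 'hf'
k=1: prepend 't' → 'thf'
k=2: prepend 'h' → 'hthf'
k=3: prepend 'e' → 'ehthf'
k=4: prepend 'l' → 'lehthf'
k=5: prepend 'w' → 'wlehthf'

wlehthf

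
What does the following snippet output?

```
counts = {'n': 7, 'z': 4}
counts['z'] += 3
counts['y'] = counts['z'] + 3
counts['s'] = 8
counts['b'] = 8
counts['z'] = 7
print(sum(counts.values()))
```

40

counts['z'] = 4+3 = 7 → {'n': 7, 'z': 7}
counts['y'] = counts['z']+3 = 10 → {'n': 7, 'z': 7, 'y': 10}
counts['s'] = 8 → {'n': 7, 'z': 7, 'y': 10, 's': 8}
counts['b'] = 8 → {'n': 7, 'z': 7, 'y': 10, 's': 8, 'b': 8}
counts['z'] = 7 → {'n': 7, 'z': 7, 'y': 10, 's': 8, 'b': 8}
sum of values = 40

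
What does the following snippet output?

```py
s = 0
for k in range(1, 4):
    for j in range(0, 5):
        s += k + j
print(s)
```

k=1,j=0: s = 0+1 = 1
k=1,j=1: s = 1+2 = 3
k=1,j=2: s = 3+3 = 6
k=1,j=3: s = 6+4 = 10
k=1,j=4: s = 10+5 = 15
k=2,j=0: s = 15+2 = 17
k=2,j=1: s = 17+3 = 20
k=2,j=2: s = 20+4 = 24
k=2,j=3: s = 24+5 = 29
k=2,j=4: s = 29+6 = 35
k=3,j=0: s = 35+3 = 38
k=3,j=1: s = 38+4 = 42
k=3,j=2: s = 42+5 = 47
k=3,j=3: s = 47+6 = 53
k=3,j=4: s = 53+7 = 60

60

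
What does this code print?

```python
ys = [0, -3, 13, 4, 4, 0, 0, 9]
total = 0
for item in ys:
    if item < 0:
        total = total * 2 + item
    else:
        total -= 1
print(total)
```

-11

item=0: not <0, total = 0-1 = -1
item=-3: <0, total = (-1)*2+(-3) = -5
item=13: not <0, total = (-5)-1 = -6
item=4: not <0, total = (-6)-1 = -7
item=4: not <0, total = (-7)-1 = -8
item=0: not <0, total = (-8)-1 = -9
item=0: not <0, total = (-9)-1 = -10
item=9: not <0, total = (-10)-1 = -11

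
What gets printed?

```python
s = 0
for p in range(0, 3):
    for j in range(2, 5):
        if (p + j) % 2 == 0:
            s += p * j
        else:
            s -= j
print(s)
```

3

p=0,j=2: even sum, s = 0+0 = 0
p=0,j=3: odd sum, s = 0-3 = -3
p=0,j=4: even sum, s = (-3)+0 = -3
p=1,j=2: odd sum, s = (-3)-2 = -5
p=1,j=3: even sum, s = (-5)+3 = -2
p=1,j=4: odd sum, s = (-2)-4 = -6
p=2,j=2: even sum, s = (-6)+4 = -2
p=2,j=3: odd sum, s = (-2)-3 = -5
p=2,j=4: even sum, s = (-5)+8 = 3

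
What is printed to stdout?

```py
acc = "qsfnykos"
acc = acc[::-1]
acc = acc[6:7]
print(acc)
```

s

reverse → 'sokynfsq'
slice [6:7] → 's'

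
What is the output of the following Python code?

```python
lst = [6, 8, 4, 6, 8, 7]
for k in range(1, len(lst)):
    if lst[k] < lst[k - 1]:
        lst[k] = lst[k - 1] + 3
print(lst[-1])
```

k=1: 8>=6, unchanged → [6, 8, 4, 6, 8, 7]
k=2: 4<8, lst[2] = 8+3 = 11 → [6, 8, 11, 6, 8, 7]
k=3: 6<11, lst[3] = 11+3 = 14 → [6, 8, 11, 14, 8, 7]
k=4: 8<14, lst[4] = 14+3 = 17 → [6, 8, 11, 14, 17, 7]
k=5: 7<17, lst[5] = 17+3 = 20 → [6, 8, 11, 14, 17, 20]

20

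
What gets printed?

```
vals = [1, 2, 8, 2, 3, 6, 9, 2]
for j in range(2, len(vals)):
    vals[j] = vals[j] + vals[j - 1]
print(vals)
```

j=2: vals[2] = 8+2 = 10 → [1, 2, 10, 2, 3, 6, 9, 2]
j=3: vals[3] = 2+10 = 12 → [1, 2, 10, 12, 3, 6, 9, 2]
j=4: vals[4] = 3+12 = 15 → [1, 2, 10, 12, 15, 6, 9, 2]
j=5: vals[5] = 6+15 = 21 → [1, 2, 10, 12, 15, 21, 9, 2]
j=6: vals[6] = 9+21 = 30 → [1, 2, 10, 12, 15, 21, 30, 2]
j=7: vals[7] = 2+30 = 32 → [1, 2, 10, 12, 15, 21, 30, 32]

[1, 2, 10, 12, 15, 21, 30, 32]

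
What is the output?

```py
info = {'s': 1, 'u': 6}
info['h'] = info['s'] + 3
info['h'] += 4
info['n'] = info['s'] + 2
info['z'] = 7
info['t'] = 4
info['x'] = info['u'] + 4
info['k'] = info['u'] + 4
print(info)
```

info['h'] = info['s']+3 = 4 → {'s': 1, 'u': 6, 'h': 4}
info['h'] = 4+4 = 8 → {'s': 1, 'u': 6, 'h': 8}
info['n'] = info['s']+2 = 3 → {'s': 1, 'u': 6, 'h': 8, 'n': 3}
info['z'] = 7 → {'s': 1, 'u': 6, 'h': 8, 'n': 3, 'z': 7}
info['t'] = 4 → {'s': 1, 'u': 6, 'h': 8, 'n': 3, 'z': 7, 't': 4}
info['x'] = info['u']+4 = 10 → {'s': 1, 'u': 6, 'h': 8, 'n': 3, 'z': 7, 't': 4, 'x': 10}
info['k'] = info['u']+4 = 10 → {'s': 1, 'u': 6, 'h': 8, 'n': 3, 'z': 7, 't': 4, 'x': 10, 'k': 10}

{'s': 1, 'u': 6, 'h': 8, 'n': 3, 'z': 7, 't': 4, 'x': 10, 'k': 10}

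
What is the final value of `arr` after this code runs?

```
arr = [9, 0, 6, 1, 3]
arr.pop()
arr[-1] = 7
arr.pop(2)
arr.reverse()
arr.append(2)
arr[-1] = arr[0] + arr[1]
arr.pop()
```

pop() removes 3 → [9, 0, 6, 1]
arr[-1] = 7 → [9, 0, 6, 7]
pop(2) removes 6 → [9, 0, 7]
reverse → [7, 0, 9]
append 2 → [7, 0, 9, 2]
arr[-1] = arr[0]+arr[1] = 7+0 = 7 → [7, 0, 9, 7]
pop() removes 7 → [7, 0, 9]

[7, 0, 9]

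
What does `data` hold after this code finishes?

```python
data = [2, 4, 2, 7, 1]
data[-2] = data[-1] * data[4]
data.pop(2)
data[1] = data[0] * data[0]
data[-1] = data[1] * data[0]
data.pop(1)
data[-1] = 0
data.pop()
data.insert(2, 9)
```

data[-2] = data[-1]*data[4] = 1*1 = 1 → [2, 4, 2, 1, 1]
pop(2) removes 2 → [2, 4, 1, 1]
data[1] = data[0]*data[0] = 2*2 = 4 → [2, 4, 1, 1]
data[-1] = data[1]*data[0] = 4*2 = 8 → [2, 4, 1, 8]
pop(1) removes 4 → [2, 1, 8]
data[-1] = 0 → [2, 1, 0]
pop() removes 0 → [2, 1]
insert 9 at 2 → [2, 1, 9]

[2, 1, 9]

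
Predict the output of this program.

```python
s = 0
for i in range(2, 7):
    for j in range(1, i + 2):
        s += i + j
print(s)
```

190

i=2,j=1: s = 0+3 = 3
i=2,j=2: s = 3+4 = 7
i=2,j=3: s = 7+5 = 12
i=3,j=1: s = 12+4 = 16
i=3,j=2: s = 16+5 = 21
i=3,j=3: s = 21+6 = 27
i=3,j=4: s = 27+7 = 34
i=4,j=1: s = 34+5 = 39
i=4,j=2: s = 39+6 = 45
i=4,j=3: s = 45+7 = 52
i=4,j=4: s = 52+8 = 60
i=4,j=5: s = 60+9 = 69
i=5,j=1: s = 69+6 = 75
i=5,j=2: s = 75+7 = 82
i=5,j=3: s = 82+8 = 90
i=5,j=4: s = 90+9 = 99
i=5,j=5: s = 99+10 = 109
i=5,j=6: s = 109+11 = 120
i=6,j=1: s = 120+7 = 127
i=6,j=2: s = 127+8 = 135
i=6,j=3: s = 135+9 = 144
i=6,j=4: s = 144+10 = 154
i=6,j=5: s = 154+11 = 165
i=6,j=6: s = 165+12 = 177
i=6,j=7: s = 177+13 = 190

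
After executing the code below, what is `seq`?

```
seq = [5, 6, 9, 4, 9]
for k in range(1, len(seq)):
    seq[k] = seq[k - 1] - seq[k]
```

[5, -1, -10, -14, -23]

k=1: seq[1] = 5-6 = -1 → [5, -1, 9, 4, 9]
k=2: seq[2] = (-1)-9 = -10 → [5, -1, -10, 4, 9]
k=3: seq[3] = (-10)-4 = -14 → [5, -1, -10, -14, 9]
k=4: seq[4] = (-14)-9 = -23 → [5, -1, -10, -14, -23]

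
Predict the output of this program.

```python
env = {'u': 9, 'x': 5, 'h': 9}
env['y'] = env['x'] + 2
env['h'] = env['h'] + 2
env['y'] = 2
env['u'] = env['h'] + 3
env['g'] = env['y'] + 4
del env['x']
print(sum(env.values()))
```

env['y'] = env['x']+2 = 7 → {'u': 9, 'x': 5, 'h': 9, 'y': 7}
env['h'] = env['h']+2 = 11 → {'u': 9, 'x': 5, 'h': 11, 'y': 7}
env['y'] = 2 → {'u': 9, 'x': 5, 'h': 11, 'y': 2}
env['u'] = env['h']+3 = 14 → {'u': 14, 'x': 5, 'h': 11, 'y': 2}
env['g'] = env['y']+4 = 6 → {'u': 14, 'x': 5, 'h': 11, 'y': 2, 'g': 6}
del 'x' → {'u': 14, 'h': 11, 'y': 2, 'g': 6}
sum of values = 33

33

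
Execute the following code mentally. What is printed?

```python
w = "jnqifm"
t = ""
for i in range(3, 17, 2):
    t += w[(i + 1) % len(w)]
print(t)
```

i=3: add w[4]='f' → 'f'
i=5: add w[0]='j' → 'fj'
i=7: add w[2]='q' → 'fjq'
i=9: add w[4]='f' → 'fjqf'
i=11: add w[0]='j' → 'fjqfj'
i=13: add w[2]='q' → 'fjqfjq'
i=15: add w[4]='f' → 'fjqfjqf'

fjqfjqf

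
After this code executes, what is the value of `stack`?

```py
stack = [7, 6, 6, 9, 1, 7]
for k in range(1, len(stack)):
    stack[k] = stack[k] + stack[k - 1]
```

[7, 13, 19, 28, 29, 36]

k=1: stack[1] = 6+7 = 13 → [7, 13, 6, 9, 1, 7]
k=2: stack[2] = 6+13 = 19 → [7, 13, 19, 9, 1, 7]
k=3: stack[3] = 9+19 = 28 → [7, 13, 19, 28, 1, 7]
k=4: stack[4] = 1+28 = 29 → [7, 13, 19, 28, 29, 7]
k=5: stack[5] = 7+29 = 36 → [7, 13, 19, 28, 29, 36]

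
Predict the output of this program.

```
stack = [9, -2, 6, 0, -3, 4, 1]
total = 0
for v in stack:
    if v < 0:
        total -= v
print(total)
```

5

v=9: not <0
v=-2: <0, total = 0-(-2) = 2
v=6: not <0
v=0: not <0
v=-3: <0, total = 2-(-3) = 5
v=4: not <0
v=1: not <0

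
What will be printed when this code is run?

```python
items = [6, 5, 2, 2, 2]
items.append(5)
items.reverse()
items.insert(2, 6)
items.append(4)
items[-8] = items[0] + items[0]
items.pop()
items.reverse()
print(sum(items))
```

33

append 5 → [6, 5, 2, 2, 2, 5]
reverse → [5, 2, 2, 2, 5, 6]
insert 6 at 2 → [5, 2, 6, 2, 2, 5, 6]
append 4 → [5, 2, 6, 2, 2, 5, 6, 4]
items[-8] = items[0]+items[0] = 5+5 = 10 → [10, 2, 6, 2, 2, 5, 6, 4]
pop() removes 4 → [10, 2, 6, 2, 2, 5, 6]
reverse → [6, 5, 2, 2, 6, 2, 10]
sum = 33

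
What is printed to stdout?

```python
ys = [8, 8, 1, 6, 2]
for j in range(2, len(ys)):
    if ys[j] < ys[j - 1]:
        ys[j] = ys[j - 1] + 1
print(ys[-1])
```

11

j=2: 1<8, ys[2] = 8+1 = 9 → [8, 8, 9, 6, 2]
j=3: 6<9, ys[3] = 9+1 = 10 → [8, 8, 9, 10, 2]
j=4: 2<10, ys[4] = 10+1 = 11 → [8, 8, 9, 10, 11]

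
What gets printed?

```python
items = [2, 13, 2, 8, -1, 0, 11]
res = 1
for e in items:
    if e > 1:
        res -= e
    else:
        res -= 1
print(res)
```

-37

e=2: >1, res = 1-2 = -1
e=13: >1, res = (-1)-13 = -14
e=2: >1, res = (-14)-2 = -16
e=8: >1, res = (-16)-8 = -24
e=-1: not >1, res = (-24)-1 = -25
e=0: not >1, res = (-25)-1 = -26
e=11: >1, res = (-26)-11 = -37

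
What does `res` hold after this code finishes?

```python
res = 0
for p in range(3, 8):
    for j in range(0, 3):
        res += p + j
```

p=3,j=0: res = 0+3 = 3
p=3,j=1: res = 3+4 = 7
p=3,j=2: res = 7+5 = 12
p=4,j=0: res = 12+4 = 16
p=4,j=1: res = 16+5 = 21
p=4,j=2: res = 21+6 = 27
p=5,j=0: res = 27+5 = 32
p=5,j=1: res = 32+6 = 38
p=5,j=2: res = 38+7 = 45
p=6,j=0: res = 45+6 = 51
p=6,j=1: res = 51+7 = 58
p=6,j=2: res = 58+8 = 66
p=7,j=0: res = 66+7 = 73
p=7,j=1: res = 73+8 = 81
p=7,j=2: res = 81+9 = 90

90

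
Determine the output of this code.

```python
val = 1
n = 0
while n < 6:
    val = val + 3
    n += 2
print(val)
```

10

n=0: val = 1+3 = 4
n=2: val = 4+3 = 7
n=4: val = 7+3 = 10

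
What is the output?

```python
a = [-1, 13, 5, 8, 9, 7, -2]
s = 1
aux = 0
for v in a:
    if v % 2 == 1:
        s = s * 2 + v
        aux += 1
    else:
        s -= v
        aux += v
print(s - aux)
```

v=-1: odd, s = 1*2+(-1) = 1; aux=1
v=13: odd, s = 1*2+13 = 15; aux=2
v=5: odd, s = 15*2+5 = 35; aux=3
v=8: not odd, s = 35-8 = 27; aux=11
v=9: odd, s = 27*2+9 = 63; aux=12
v=7: odd, s = 63*2+7 = 133; aux=13
v=-2: not odd, s = 133-(-2) = 135; aux=11
s-aux = 135-11 = 124

124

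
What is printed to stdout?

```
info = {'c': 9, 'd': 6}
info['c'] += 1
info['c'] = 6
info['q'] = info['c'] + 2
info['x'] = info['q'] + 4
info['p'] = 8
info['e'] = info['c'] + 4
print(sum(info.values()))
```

info['c'] = 9+1 = 10 → {'c': 10, 'd': 6}
info['c'] = 6 → {'c': 6, 'd': 6}
info['q'] = info['c']+2 = 8 → {'c': 6, 'd': 6, 'q': 8}
info['x'] = info['q']+4 = 12 → {'c': 6, 'd': 6, 'q': 8, 'x': 12}
info['p'] = 8 → {'c': 6, 'd': 6, 'q': 8, 'x': 12, 'p': 8}
info['e'] = info['c']+4 = 10 → {'c': 6, 'd': 6, 'q': 8, 'x': 12, 'p': 8, 'e': 10}
sum of values = 50

50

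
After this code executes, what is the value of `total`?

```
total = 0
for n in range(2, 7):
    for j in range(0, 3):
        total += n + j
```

75

n=2,j=0: total = 0+2 = 2
n=2,j=1: total = 2+3 = 5
n=2,j=2: total = 5+4 = 9
n=3,j=0: total = 9+3 = 12
n=3,j=1: total = 12+4 = 16
n=3,j=2: total = 16+5 = 21
n=4,j=0: total = 21+4 = 25
n=4,j=1: total = 25+5 = 30
n=4,j=2: total = 30+6 = 36
n=5,j=0: total = 36+5 = 41
n=5,j=1: total = 41+6 = 47
n=5,j=2: total = 47+7 = 54
n=6,j=0: total = 54+6 = 60
n=6,j=1: total = 60+7 = 67
n=6,j=2: total = 67+8 = 75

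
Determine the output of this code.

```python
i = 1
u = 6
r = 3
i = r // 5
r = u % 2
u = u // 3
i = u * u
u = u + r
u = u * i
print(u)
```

8

i = 3//5 = 0
r = 6%2 = 0
u = 6//3 = 2
i = 2*2 = 4
u = 2+0 = 2
u = 2*4 = 8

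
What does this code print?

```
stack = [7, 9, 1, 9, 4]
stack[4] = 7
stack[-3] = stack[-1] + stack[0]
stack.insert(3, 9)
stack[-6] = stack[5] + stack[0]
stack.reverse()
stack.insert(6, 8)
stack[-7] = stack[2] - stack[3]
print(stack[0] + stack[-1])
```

stack[4] = 7 → [7, 9, 1, 9, 7]
stack[-3] = stack[-1]+stack[0] = 7+7 = 14 → [7, 9, 14, 9, 7]
insert 9 at 3 → [7, 9, 14, 9, 9, 7]
stack[-6] = stack[5]+stack[0] = 7+7 = 14 → [14, 9, 14, 9, 9, 7]
reverse → [7, 9, 9, 14, 9, 14]
insert 8 at 6 → [7, 9, 9, 14, 9, 14, 8]
stack[-7] = stack[2]-stack[3] = 9-14 = -5 → [-5, 9, 9, 14, 9, 14, 8]
stack[0]+stack[-1] = (-5)+8 = 3

3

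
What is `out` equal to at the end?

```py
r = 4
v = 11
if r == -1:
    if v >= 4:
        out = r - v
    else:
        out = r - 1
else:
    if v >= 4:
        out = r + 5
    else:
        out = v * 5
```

r=4, v=11
r == -1 is False; v >= 4 is True
→ out = r + 5 = 9

9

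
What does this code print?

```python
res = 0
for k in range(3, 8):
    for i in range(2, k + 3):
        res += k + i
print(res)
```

300

k=3,i=2: res = 0+5 = 5
k=3,i=3: res = 5+6 = 11
k=3,i=4: res = 11+7 = 18
k=3,i=5: res = 18+8 = 26
k=4,i=2: res = 26+6 = 32
k=4,i=3: res = 32+7 = 39
k=4,i=4: res = 39+8 = 47
k=4,i=5: res = 47+9 = 56
k=4,i=6: res = 56+10 = 66
k=5,i=2: res = 66+7 = 73
k=5,i=3: res = 73+8 = 81
k=5,i=4: res = 81+9 = 90
k=5,i=5: res = 90+10 = 100
k=5,i=6: res = 100+11 = 111
k=5,i=7: res = 111+12 = 123
k=6,i=2: res = 123+8 = 131
k=6,i=3: res = 131+9 = 140
k=6,i=4: res = 140+10 = 150
k=6,i=5: res = 150+11 = 161
k=6,i=6: res = 161+12 = 173
k=6,i=7: res = 173+13 = 186
k=6,i=8: res = 186+14 = 200
k=7,i=2: res = 200+9 = 209
k=7,i=3: res = 209+10 = 219
k=7,i=4: res = 219+11 = 230
k=7,i=5: res = 230+12 = 242
k=7,i=6: res = 242+13 = 255
k=7,i=7: res = 255+14 = 269
k=7,i=8: res = 269+15 = 284
k=7,i=9: res = 284+16 = 300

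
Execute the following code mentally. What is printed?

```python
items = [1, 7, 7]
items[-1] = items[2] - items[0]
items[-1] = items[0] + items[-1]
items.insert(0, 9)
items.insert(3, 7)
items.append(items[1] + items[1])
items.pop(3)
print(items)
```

[9, 1, 7, 7, 2]

items[-1] = items[2]-items[0] = 7-1 = 6 → [1, 7, 6]
items[-1] = items[0]+items[-1] = 1+6 = 7 → [1, 7, 7]
insert 9 at 0 → [9, 1, 7, 7]
insert 7 at 3 → [9, 1, 7, 7, 7]
append items[1]+items[1] = 1+1 = 2 → [9, 1, 7, 7, 7, 2]
pop(3) removes 7 → [9, 1, 7, 7, 2]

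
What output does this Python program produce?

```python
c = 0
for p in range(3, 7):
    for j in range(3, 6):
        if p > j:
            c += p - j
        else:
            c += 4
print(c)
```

p=3,j=3: not 3>3, c = 0+4 = 4
p=3,j=4: not 3>4, c = 4+4 = 8
p=3,j=5: not 3>5, c = 8+4 = 12
p=4,j=3: 4>3, c = 12+1 = 13
p=4,j=4: not 4>4, c = 13+4 = 17
p=4,j=5: not 4>5, c = 17+4 = 21
p=5,j=3: 5>3, c = 21+2 = 23
p=5,j=4: 5>4, c = 23+1 = 24
p=5,j=5: not 5>5, c = 24+4 = 28
p=6,j=3: 6>3, c = 28+3 = 31
p=6,j=4: 6>4, c = 31+2 = 33
p=6,j=5: 6>5, c = 33+1 = 34

34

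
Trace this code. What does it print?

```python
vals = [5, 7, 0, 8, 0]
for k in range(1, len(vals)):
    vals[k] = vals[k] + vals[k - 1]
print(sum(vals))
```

69

k=1: vals[1] = 7+5 = 12 → [5, 12, 0, 8, 0]
k=2: vals[2] = 0+12 = 12 → [5, 12, 12, 8, 0]
k=3: vals[3] = 8+12 = 20 → [5, 12, 12, 20, 0]
k=4: vals[4] = 0+20 = 20 → [5, 12, 12, 20, 20]
sum = 69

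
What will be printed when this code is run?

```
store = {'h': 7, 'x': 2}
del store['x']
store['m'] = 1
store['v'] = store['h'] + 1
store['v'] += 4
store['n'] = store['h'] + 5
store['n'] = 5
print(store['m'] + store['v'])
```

13

del 'x' → {'h': 7}
store['m'] = 1 → {'h': 7, 'm': 1}
store['v'] = store['h']+1 = 8 → {'h': 7, 'm': 1, 'v': 8}
store['v'] = 8+4 = 12 → {'h': 7, 'm': 1, 'v': 12}
store['n'] = store['h']+5 = 12 → {'h': 7, 'm': 1, 'v': 12, 'n': 12}
store['n'] = 5 → {'h': 7, 'm': 1, 'v': 12, 'n': 5}
store['m']+store['v'] = 1+12 = 13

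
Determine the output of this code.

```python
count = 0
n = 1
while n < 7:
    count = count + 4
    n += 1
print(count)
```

24

n=1: count = 0+4 = 4
n=2: count = 4+4 = 8
n=3: count = 8+4 = 12
n=4: count = 12+4 = 16
n=5: count = 16+4 = 20
n=6: count = 20+4 = 24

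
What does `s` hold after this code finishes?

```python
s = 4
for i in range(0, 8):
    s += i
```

i=0: s = 4+0 = 4
i=1: s = 4+1 = 5
i=2: s = 5+2 = 7
i=3: s = 7+3 = 10
i=4: s = 10+4 = 14
i=5: s = 14+5 = 19
i=6: s = 19+6 = 25
i=7: s = 25+7 = 32

32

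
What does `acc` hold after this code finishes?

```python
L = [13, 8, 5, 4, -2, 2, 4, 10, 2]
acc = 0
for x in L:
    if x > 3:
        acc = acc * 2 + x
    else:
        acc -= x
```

x=13: >3, acc = 0*2+13 = 13
x=8: >3, acc = 13*2+8 = 34
x=5: >3, acc = 34*2+5 = 73
x=4: >3, acc = 73*2+4 = 150
x=-2: not >3, acc = 150-(-2) = 152
x=2: not >3, acc = 152-2 = 150
x=4: >3, acc = 150*2+4 = 304
x=10: >3, acc = 304*2+10 = 618
x=2: not >3, acc = 618-2 = 616

616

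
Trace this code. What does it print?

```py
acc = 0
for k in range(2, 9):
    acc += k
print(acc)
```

k=2: acc = 0+2 = 2
k=3: acc = 2+3 = 5
k=4: acc = 5+4 = 9
k=5: acc = 9+5 = 14
k=6: acc = 14+6 = 20
k=7: acc = 20+7 = 27
k=8: acc = 27+8 = 35

35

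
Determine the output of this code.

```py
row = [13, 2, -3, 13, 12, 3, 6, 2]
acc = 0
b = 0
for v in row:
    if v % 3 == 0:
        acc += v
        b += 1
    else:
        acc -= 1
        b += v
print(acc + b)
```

v=13: not %3==0, acc = 0-1 = -1; b=13
v=2: not %3==0, acc = (-1)-1 = -2; b=15
v=-3: %3==0, acc = (-2)+(-3) = -5; b=16
v=13: not %3==0, acc = (-5)-1 = -6; b=29
v=12: %3==0, acc = (-6)+12 = 6; b=30
v=3: %3==0, acc = 6+3 = 9; b=31
v=6: %3==0, acc = 9+6 = 15; b=32
v=2: not %3==0, acc = 15-1 = 14; b=34
acc+b = 14+34 = 48

48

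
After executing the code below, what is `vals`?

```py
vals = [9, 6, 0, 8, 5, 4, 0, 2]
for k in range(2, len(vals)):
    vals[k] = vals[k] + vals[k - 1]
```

[9, 6, 6, 14, 19, 23, 23, 25]

k=2: vals[2] = 0+6 = 6 → [9, 6, 6, 8, 5, 4, 0, 2]
k=3: vals[3] = 8+6 = 14 → [9, 6, 6, 14, 5, 4, 0, 2]
k=4: vals[4] = 5+14 = 19 → [9, 6, 6, 14, 19, 4, 0, 2]
k=5: vals[5] = 4+19 = 23 → [9, 6, 6, 14, 19, 23, 0, 2]
k=6: vals[6] = 0+23 = 23 → [9, 6, 6, 14, 19, 23, 23, 2]
k=7: vals[7] = 2+23 = 25 → [9, 6, 6, 14, 19, 23, 23, 25]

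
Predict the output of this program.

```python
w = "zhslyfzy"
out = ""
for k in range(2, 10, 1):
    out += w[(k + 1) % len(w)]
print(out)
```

lyfzyzhs

k=2: add w[3]='l' → 'l'
k=3: add w[4]='y' → 'ly'
k=4: add w[5]='f' → 'lyf'
k=5: add w[6]='z' → 'lyfz'
k=6: add w[7]='y' → 'lyfzy'
k=7: add w[0]='z' → 'lyfzyz'
k=8: add w[1]='h' → 'lyfzyzh'
k=9: add w[2]='s' → 'lyfzyzhs'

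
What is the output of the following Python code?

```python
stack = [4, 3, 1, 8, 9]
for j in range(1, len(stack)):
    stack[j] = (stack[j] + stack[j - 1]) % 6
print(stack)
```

j=1: stack[1] = (3+4)%6 = 1 → [4, 1, 1, 8, 9]
j=2: stack[2] = (1+1)%6 = 2 → [4, 1, 2, 8, 9]
j=3: stack[3] = (8+2)%6 = 4 → [4, 1, 2, 4, 9]
j=4: stack[4] = (9+4)%6 = 1 → [4, 1, 2, 4, 1]

[4, 1, 2, 4, 1]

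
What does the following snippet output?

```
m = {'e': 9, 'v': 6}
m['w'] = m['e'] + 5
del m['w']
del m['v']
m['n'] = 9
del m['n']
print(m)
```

m['w'] = m['e']+5 = 14 → {'e': 9, 'v': 6, 'w': 14}
del 'w' → {'e': 9, 'v': 6}
del 'v' → {'e': 9}
m['n'] = 9 → {'e': 9, 'n': 9}
del 'n' → {'e': 9}

{'e': 9}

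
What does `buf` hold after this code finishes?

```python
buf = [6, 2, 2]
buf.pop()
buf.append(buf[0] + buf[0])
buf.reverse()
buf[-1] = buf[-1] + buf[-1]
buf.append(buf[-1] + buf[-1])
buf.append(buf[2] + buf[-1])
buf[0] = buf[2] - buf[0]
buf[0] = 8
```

pop() removes 2 → [6, 2]
append buf[0]+buf[0] = 6+6 = 12 → [6, 2, 12]
reverse → [12, 2, 6]
buf[-1] = buf[-1]+buf[-1] = 6+6 = 12 → [12, 2, 12]
append buf[-1]+buf[-1] = 12+12 = 24 → [12, 2, 12, 24]
append buf[2]+buf[-1] = 12+24 = 36 → [12, 2, 12, 24, 36]
buf[0] = buf[2]-buf[0] = 12-12 = 0 → [0, 2, 12, 24, 36]
buf[0] = 8 → [8, 2, 12, 24, 36]

[8, 2, 12, 24, 36]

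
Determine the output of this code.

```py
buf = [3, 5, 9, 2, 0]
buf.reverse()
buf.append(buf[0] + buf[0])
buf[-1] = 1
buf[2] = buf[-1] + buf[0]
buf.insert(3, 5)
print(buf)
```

reverse → [0, 2, 9, 5, 3]
append buf[0]+buf[0] = 0+0 = 0 → [0, 2, 9, 5, 3, 0]
buf[-1] = 1 → [0, 2, 9, 5, 3, 1]
buf[2] = buf[-1]+buf[0] = 1+0 = 1 → [0, 2, 1, 5, 3, 1]
insert 5 at 3 → [0, 2, 1, 5, 5, 3, 1]

[0, 2, 1, 5, 5, 3, 1]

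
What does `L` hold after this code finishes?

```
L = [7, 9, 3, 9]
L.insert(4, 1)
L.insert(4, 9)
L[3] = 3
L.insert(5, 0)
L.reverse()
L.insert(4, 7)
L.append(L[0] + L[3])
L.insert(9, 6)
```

insert 1 at 4 → [7, 9, 3, 9, 1]
insert 9 at 4 → [7, 9, 3, 9, 9, 1]
L[3] = 3 → [7, 9, 3, 3, 9, 1]
insert 0 at 5 → [7, 9, 3, 3, 9, 0, 1]
reverse → [1, 0, 9, 3, 3, 9, 7]
insert 7 at 4 → [1, 0, 9, 3, 7, 3, 9, 7]
append L[0]+L[3] = 1+3 = 4 → [1, 0, 9, 3, 7, 3, 9, 7, 4]
insert 6 at 9 → [1, 0, 9, 3, 7, 3, 9, 7, 4, 6]

[1, 0, 9, 3, 7, 3, 9, 7, 4, 6]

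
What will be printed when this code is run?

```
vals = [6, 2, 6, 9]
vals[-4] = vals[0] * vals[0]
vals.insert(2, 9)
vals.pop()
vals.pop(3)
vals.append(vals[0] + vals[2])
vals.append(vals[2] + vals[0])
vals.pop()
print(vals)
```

vals[-4] = vals[0]*vals[0] = 6*6 = 36 → [36, 2, 6, 9]
insert 9 at 2 → [36, 2, 9, 6, 9]
pop() removes 9 → [36, 2, 9, 6]
pop(3) removes 6 → [36, 2, 9]
append vals[0]+vals[2] = 36+9 = 45 → [36, 2, 9, 45]
append vals[2]+vals[0] = 9+36 = 45 → [36, 2, 9, 45, 45]
pop() removes 45 → [36, 2, 9, 45]

[36, 2, 9, 45]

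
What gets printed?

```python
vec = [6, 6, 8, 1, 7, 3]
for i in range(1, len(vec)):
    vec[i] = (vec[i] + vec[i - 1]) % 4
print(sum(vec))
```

i=1: vec[1] = (6+6)%4 = 0 → [6, 0, 8, 1, 7, 3]
i=2: vec[2] = (8+0)%4 = 0 → [6, 0, 0, 1, 7, 3]
i=3: vec[3] = (1+0)%4 = 1 → [6, 0, 0, 1, 7, 3]
i=4: vec[4] = (7+1)%4 = 0 → [6, 0, 0, 1, 0, 3]
i=5: vec[5] = (3+0)%4 = 3 → [6, 0, 0, 1, 0, 3]
sum = 10

10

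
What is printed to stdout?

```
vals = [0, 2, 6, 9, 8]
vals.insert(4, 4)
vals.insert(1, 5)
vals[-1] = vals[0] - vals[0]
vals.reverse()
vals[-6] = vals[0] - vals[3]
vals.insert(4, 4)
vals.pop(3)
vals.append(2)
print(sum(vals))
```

16

insert 4 at 4 → [0, 2, 6, 9, 4, 8]
insert 5 at 1 → [0, 5, 2, 6, 9, 4, 8]
vals[-1] = vals[0]-vals[0] = 0-0 = 0 → [0, 5, 2, 6, 9, 4, 0]
reverse → [0, 4, 9, 6, 2, 5, 0]
vals[-6] = vals[0]-vals[3] = 0-6 = -6 → [0, -6, 9, 6, 2, 5, 0]
insert 4 at 4 → [0, -6, 9, 6, 4, 2, 5, 0]
pop(3) removes 6 → [0, -6, 9, 4, 2, 5, 0]
append 2 → [0, -6, 9, 4, 2, 5, 0, 2]
sum = 16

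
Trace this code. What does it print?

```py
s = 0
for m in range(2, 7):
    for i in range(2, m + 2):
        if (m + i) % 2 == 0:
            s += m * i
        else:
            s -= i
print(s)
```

m=2,i=2: even sum, s = 0+4 = 4
m=2,i=3: odd sum, s = 4-3 = 1
m=3,i=2: odd sum, s = 1-2 = -1
m=3,i=3: even sum, s = (-1)+9 = 8
m=3,i=4: odd sum, s = 8-4 = 4
m=4,i=2: even sum, s = 4+8 = 12
m=4,i=3: odd sum, s = 12-3 = 9
m=4,i=4: even sum, s = 9+16 = 25
m=4,i=5: odd sum, s = 25-5 = 20
m=5,i=2: odd sum, s = 20-2 = 18
m=5,i=3: even sum, s = 18+15 = 33
m=5,i=4: odd sum, s = 33-4 = 29
m=5,i=5: even sum, s = 29+25 = 54
m=5,i=6: odd sum, s = 54-6 = 48
m=6,i=2: even sum, s = 48+12 = 60
m=6,i=3: odd sum, s = 60-3 = 57
m=6,i=4: even sum, s = 57+24 = 81
m=6,i=5: odd sum, s = 81-5 = 76
m=6,i=6: even sum, s = 76+36 = 112
m=6,i=7: odd sum, s = 112-7 = 105

105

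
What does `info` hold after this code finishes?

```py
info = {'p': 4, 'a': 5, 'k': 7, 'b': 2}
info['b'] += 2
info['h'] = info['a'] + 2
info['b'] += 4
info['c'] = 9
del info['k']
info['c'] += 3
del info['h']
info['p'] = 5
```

info['b'] = 2+2 = 4 → {'p': 4, 'a': 5, 'k': 7, 'b': 4}
info['h'] = info['a']+2 = 7 → {'p': 4, 'a': 5, 'k': 7, 'b': 4, 'h': 7}
info['b'] = 4+4 = 8 → {'p': 4, 'a': 5, 'k': 7, 'b': 8, 'h': 7}
info['c'] = 9 → {'p': 4, 'a': 5, 'k': 7, 'b': 8, 'h': 7, 'c': 9}
del 'k' → {'p': 4, 'a': 5, 'b': 8, 'h': 7, 'c': 9}
info['c'] = 9+3 = 12 → {'p': 4, 'a': 5, 'b': 8, 'h': 7, 'c': 12}
del 'h' → {'p': 4, 'a': 5, 'b': 8, 'c': 12}
info['p'] = 5 → {'p': 5, 'a': 5, 'b': 8, 'c': 12}

{'p': 5, 'a': 5, 'b': 8, 'c': 12}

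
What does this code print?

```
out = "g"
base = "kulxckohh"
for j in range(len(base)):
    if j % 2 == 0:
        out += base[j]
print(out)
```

j=0: add 'k' → 'gk'
j=1: skip
j=2: add 'l' → 'gkl'
j=3: skip
j=4: add 'c' → 'gklc'
j=5: skip
j=6: add 'o' → 'gklco'
j=7: skip
j=8: add 'h' → 'gklcoh'

gklcoh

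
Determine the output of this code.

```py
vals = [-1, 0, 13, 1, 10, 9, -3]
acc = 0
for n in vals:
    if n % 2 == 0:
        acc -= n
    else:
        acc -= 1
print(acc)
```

-15

n=-1: not even, acc = 0-1 = -1
n=0: even, acc = (-1)-0 = -1
n=13: not even, acc = (-1)-1 = -2
n=1: not even, acc = (-2)-1 = -3
n=10: even, acc = (-3)-10 = -13
n=9: not even, acc = (-13)-1 = -14
n=-3: not even, acc = (-14)-1 = -15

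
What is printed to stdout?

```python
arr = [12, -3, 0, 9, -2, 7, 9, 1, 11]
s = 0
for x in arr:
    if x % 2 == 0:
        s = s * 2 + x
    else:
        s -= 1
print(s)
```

36

x=12: even, s = 0*2+12 = 12
x=-3: not even, s = 12-1 = 11
x=0: even, s = 11*2+0 = 22
x=9: not even, s = 22-1 = 21
x=-2: even, s = 21*2+(-2) = 40
x=7: not even, s = 40-1 = 39
x=9: not even, s = 39-1 = 38
x=1: not even, s = 38-1 = 37
x=11: not even, s = 37-1 = 36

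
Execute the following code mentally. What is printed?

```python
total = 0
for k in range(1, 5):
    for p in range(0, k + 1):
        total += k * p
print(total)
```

65

k=1,p=0: total = 0+0 = 0
k=1,p=1: total = 0+1 = 1
k=2,p=0: total = 1+0 = 1
k=2,p=1: total = 1+2 = 3
k=2,p=2: total = 3+4 = 7
k=3,p=0: total = 7+0 = 7
k=3,p=1: total = 7+3 = 10
k=3,p=2: total = 10+6 = 16
k=3,p=3: total = 16+9 = 25
k=4,p=0: total = 25+0 = 25
k=4,p=1: total = 25+4 = 29
k=4,p=2: total = 29+8 = 37
k=4,p=3: total = 37+12 = 49
k=4,p=4: total = 49+16 = 65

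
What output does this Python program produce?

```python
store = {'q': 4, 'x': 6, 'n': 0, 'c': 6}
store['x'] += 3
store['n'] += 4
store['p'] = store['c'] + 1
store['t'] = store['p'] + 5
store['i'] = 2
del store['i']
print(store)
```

{'q': 4, 'x': 9, 'n': 4, 'c': 6, 'p': 7, 't': 12}

store['x'] = 6+3 = 9 → {'q': 4, 'x': 9, 'n': 0, 'c': 6}
store['n'] = 0+4 = 4 → {'q': 4, 'x': 9, 'n': 4, 'c': 6}
store['p'] = store['c']+1 = 7 → {'q': 4, 'x': 9, 'n': 4, 'c': 6, 'p': 7}
store['t'] = store['p']+5 = 12 → {'q': 4, 'x': 9, 'n': 4, 'c': 6, 'p': 7, 't': 12}
store['i'] = 2 → {'q': 4, 'x': 9, 'n': 4, 'c': 6, 'p': 7, 't': 12, 'i': 2}
del 'i' → {'q': 4, 'x': 9, 'n': 4, 'c': 6, 'p': 7, 't': 12}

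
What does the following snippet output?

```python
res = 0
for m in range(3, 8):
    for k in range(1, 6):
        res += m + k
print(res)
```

200

m=3,k=1: res = 0+4 = 4
m=3,k=2: res = 4+5 = 9
m=3,k=3: res = 9+6 = 15
m=3,k=4: res = 15+7 = 22
m=3,k=5: res = 22+8 = 30
m=4,k=1: res = 30+5 = 35
m=4,k=2: res = 35+6 = 41
m=4,k=3: res = 41+7 = 48
m=4,k=4: res = 48+8 = 56
m=4,k=5: res = 56+9 = 65
m=5,k=1: res = 65+6 = 71
m=5,k=2: res = 71+7 = 78
m=5,k=3: res = 78+8 = 86
m=5,k=4: res = 86+9 = 95
m=5,k=5: res = 95+10 = 105
m=6,k=1: res = 105+7 = 112
m=6,k=2: res = 112+8 = 120
m=6,k=3: res = 120+9 = 129
m=6,k=4: res = 129+10 = 139
m=6,k=5: res = 139+11 = 150
m=7,k=1: res = 150+8 = 158
m=7,k=2: res = 158+9 = 167
m=7,k=3: res = 167+10 = 177
m=7,k=4: res = 177+11 = 188
m=7,k=5: res = 188+12 = 200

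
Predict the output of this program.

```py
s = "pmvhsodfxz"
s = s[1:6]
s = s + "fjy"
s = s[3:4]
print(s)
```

slice [1:6] → 'mvhso'
+ 'fjy' → 'mvhsofjy'
slice [3:4] → 's'

s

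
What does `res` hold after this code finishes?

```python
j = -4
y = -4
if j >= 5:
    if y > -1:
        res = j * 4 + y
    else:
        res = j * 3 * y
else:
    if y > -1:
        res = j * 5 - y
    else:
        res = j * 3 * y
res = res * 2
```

96

j=-4, y=-4
j >= 5 is False; y > -1 is False
→ res = j * 3 * y = 48
res = 48*2 = 96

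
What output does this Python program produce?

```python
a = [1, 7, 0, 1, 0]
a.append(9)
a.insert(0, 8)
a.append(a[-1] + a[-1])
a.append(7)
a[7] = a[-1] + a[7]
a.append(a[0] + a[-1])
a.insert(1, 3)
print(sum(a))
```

append 9 → [1, 7, 0, 1, 0, 9]
insert 8 at 0 → [8, 1, 7, 0, 1, 0, 9]
append a[-1]+a[-1] = 9+9 = 18 → [8, 1, 7, 0, 1, 0, 9, 18]
append 7 → [8, 1, 7, 0, 1, 0, 9, 18, 7]
a[7] = a[-1]+a[7] = 7+18 = 25 → [8, 1, 7, 0, 1, 0, 9, 25, 7]
append a[0]+a[-1] = 8+7 = 15 → [8, 1, 7, 0, 1, 0, 9, 25, 7, 15]
insert 3 at 1 → [8, 3, 1, 7, 0, 1, 0, 9, 25, 7, 15]
sum = 76

76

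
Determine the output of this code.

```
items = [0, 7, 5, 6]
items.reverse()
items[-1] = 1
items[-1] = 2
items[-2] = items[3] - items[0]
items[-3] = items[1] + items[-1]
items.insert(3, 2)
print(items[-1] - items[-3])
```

reverse → [6, 5, 7, 0]
items[-1] = 1 → [6, 5, 7, 1]
items[-1] = 2 → [6, 5, 7, 2]
items[-2] = items[3]-items[0] = 2-6 = -4 → [6, 5, -4, 2]
items[-3] = items[1]+items[-1] = 5+2 = 7 → [6, 7, -4, 2]
insert 2 at 3 → [6, 7, -4, 2, 2]
items[-1]-items[-3] = 2-(-4) = 6

6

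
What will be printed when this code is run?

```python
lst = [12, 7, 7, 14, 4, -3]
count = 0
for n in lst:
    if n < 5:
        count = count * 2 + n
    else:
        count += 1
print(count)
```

n=12: not <5, count = 0+1 = 1
n=7: not <5, count = 1+1 = 2
n=7: not <5, count = 2+1 = 3
n=14: not <5, count = 3+1 = 4
n=4: <5, count = 4*2+4 = 12
n=-3: <5, count = 12*2+(-3) = 21

21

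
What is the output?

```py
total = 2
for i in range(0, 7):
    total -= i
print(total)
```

-19

i=0: total = 2-0 = 2
i=1: total = 2-1 = 1
i=2: total = 1-2 = -1
i=3: total = (-1)-3 = -4
i=4: total = (-4)-4 = -8
i=5: total = (-8)-5 = -13
i=6: total = (-13)-6 = -19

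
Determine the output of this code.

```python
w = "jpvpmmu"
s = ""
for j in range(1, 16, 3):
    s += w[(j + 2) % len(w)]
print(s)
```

puvmp

j=1: add w[3]='p' → 'p'
j=4: add w[6]='u' → 'pu'
j=7: add w[2]='v' → 'puv'
j=10: add w[5]='m' → 'puvm'
j=13: add w[1]='p' → 'puvmp'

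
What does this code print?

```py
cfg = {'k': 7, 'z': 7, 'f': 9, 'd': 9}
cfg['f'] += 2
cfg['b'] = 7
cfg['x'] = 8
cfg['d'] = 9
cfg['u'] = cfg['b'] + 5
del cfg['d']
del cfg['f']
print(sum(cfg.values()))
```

cfg['f'] = 9+2 = 11 → {'k': 7, 'z': 7, 'f': 11, 'd': 9}
cfg['b'] = 7 → {'k': 7, 'z': 7, 'f': 11, 'd': 9, 'b': 7}
cfg['x'] = 8 → {'k': 7, 'z': 7, 'f': 11, 'd': 9, 'b': 7, 'x': 8}
cfg['d'] = 9 → {'k': 7, 'z': 7, 'f': 11, 'd': 9, 'b': 7, 'x': 8}
cfg['u'] = cfg['b']+5 = 12 → {'k': 7, 'z': 7, 'f': 11, 'd': 9, 'b': 7, 'x': 8, 'u': 12}
del 'd' → {'k': 7, 'z': 7, 'f': 11, 'b': 7, 'x': 8, 'u': 12}
del 'f' → {'k': 7, 'z': 7, 'b': 7, 'x': 8, 'u': 12}
sum of values = 41

41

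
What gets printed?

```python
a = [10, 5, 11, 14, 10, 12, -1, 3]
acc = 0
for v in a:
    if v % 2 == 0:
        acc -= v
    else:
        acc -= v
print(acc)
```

-64

v=10: even, acc = 0-10 = -10
v=5: not even, acc = (-10)-5 = -15
v=11: not even, acc = (-15)-11 = -26
v=14: even, acc = (-26)-14 = -40
v=10: even, acc = (-40)-10 = -50
v=12: even, acc = (-50)-12 = -62
v=-1: not even, acc = (-62)-(-1) = -61
v=3: not even, acc = (-61)-3 = -64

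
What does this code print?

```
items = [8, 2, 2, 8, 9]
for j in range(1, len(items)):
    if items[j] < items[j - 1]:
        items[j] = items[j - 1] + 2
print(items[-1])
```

16

j=1: 2<8, items[1] = 8+2 = 10 → [8, 10, 2, 8, 9]
j=2: 2<10, items[2] = 10+2 = 12 → [8, 10, 12, 8, 9]
j=3: 8<12, items[3] = 12+2 = 14 → [8, 10, 12, 14, 9]
j=4: 9<14, items[4] = 14+2 = 16 → [8, 10, 12, 14, 16]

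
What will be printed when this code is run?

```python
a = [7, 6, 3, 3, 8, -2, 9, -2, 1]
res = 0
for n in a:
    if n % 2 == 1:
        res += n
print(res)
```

n=7: odd, res = 0+7 = 7
n=6: not odd
n=3: odd, res = 7+3 = 10
n=3: odd, res = 10+3 = 13
n=8: not odd
n=-2: not odd
n=9: odd, res = 13+9 = 22
n=-2: not odd
n=1: odd, res = 22+1 = 23

23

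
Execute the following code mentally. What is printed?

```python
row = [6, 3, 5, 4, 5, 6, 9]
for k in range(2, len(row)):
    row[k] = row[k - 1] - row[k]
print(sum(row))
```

-53

k=2: row[2] = 3-5 = -2 → [6, 3, -2, 4, 5, 6, 9]
k=3: row[3] = (-2)-4 = -6 → [6, 3, -2, -6, 5, 6, 9]
k=4: row[4] = (-6)-5 = -11 → [6, 3, -2, -6, -11, 6, 9]
k=5: row[5] = (-11)-6 = -17 → [6, 3, -2, -6, -11, -17, 9]
k=6: row[6] = (-17)-9 = -26 → [6, 3, -2, -6, -11, -17, -26]
sum = -53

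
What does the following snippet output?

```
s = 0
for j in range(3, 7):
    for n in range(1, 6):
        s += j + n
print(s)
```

150

j=3,n=1: s = 0+4 = 4
j=3,n=2: s = 4+5 = 9
j=3,n=3: s = 9+6 = 15
j=3,n=4: s = 15+7 = 22
j=3,n=5: s = 22+8 = 30
j=4,n=1: s = 30+5 = 35
j=4,n=2: s = 35+6 = 41
j=4,n=3: s = 41+7 = 48
j=4,n=4: s = 48+8 = 56
j=4,n=5: s = 56+9 = 65
j=5,n=1: s = 65+6 = 71
j=5,n=2: s = 71+7 = 78
j=5,n=3: s = 78+8 = 86
j=5,n=4: s = 86+9 = 95
j=5,n=5: s = 95+10 = 105
j=6,n=1: s = 105+7 = 112
j=6,n=2: s = 112+8 = 120
j=6,n=3: s = 120+9 = 129
j=6,n=4: s = 129+10 = 139
j=6,n=5: s = 139+11 = 150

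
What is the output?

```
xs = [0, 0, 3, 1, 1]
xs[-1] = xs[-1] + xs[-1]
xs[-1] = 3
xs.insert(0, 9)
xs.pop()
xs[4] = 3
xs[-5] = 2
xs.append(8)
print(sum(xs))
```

xs[-1] = xs[-1]+xs[-1] = 1+1 = 2 → [0, 0, 3, 1, 2]
xs[-1] = 3 → [0, 0, 3, 1, 3]
insert 9 at 0 → [9, 0, 0, 3, 1, 3]
pop() removes 3 → [9, 0, 0, 3, 1]
xs[4] = 3 → [9, 0, 0, 3, 3]
xs[-5] = 2 → [2, 0, 0, 3, 3]
append 8 → [2, 0, 0, 3, 3, 8]
sum = 16

16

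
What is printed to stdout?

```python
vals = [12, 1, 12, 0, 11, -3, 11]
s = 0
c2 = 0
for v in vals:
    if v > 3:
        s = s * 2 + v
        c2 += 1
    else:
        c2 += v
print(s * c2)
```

354

v=12: >3, s = 0*2+12 = 12; c2=1
v=1: not >3; c2=2
v=12: >3, s = 12*2+12 = 36; c2=3
v=0: not >3; c2=3
v=11: >3, s = 36*2+11 = 83; c2=4
v=-3: not >3; c2=1
v=11: >3, s = 83*2+11 = 177; c2=2
s*c2 = 177*2 = 354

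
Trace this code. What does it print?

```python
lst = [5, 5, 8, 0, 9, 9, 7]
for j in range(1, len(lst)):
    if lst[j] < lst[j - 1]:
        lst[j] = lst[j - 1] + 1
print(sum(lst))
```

j=1: 5>=5, unchanged → [5, 5, 8, 0, 9, 9, 7]
j=2: 8>=5, unchanged → [5, 5, 8, 0, 9, 9, 7]
j=3: 0<8, lst[3] = 8+1 = 9 → [5, 5, 8, 9, 9, 9, 7]
j=4: 9>=9, unchanged → [5, 5, 8, 9, 9, 9, 7]
j=5: 9>=9, unchanged → [5, 5, 8, 9, 9, 9, 7]
j=6: 7<9, lst[6] = 9+1 = 10 → [5, 5, 8, 9, 9, 9, 10]
sum = 55

55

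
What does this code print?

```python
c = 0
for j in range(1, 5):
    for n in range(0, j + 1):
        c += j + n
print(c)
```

60

j=1,n=0: c = 0+1 = 1
j=1,n=1: c = 1+2 = 3
j=2,n=0: c = 3+2 = 5
j=2,n=1: c = 5+3 = 8
j=2,n=2: c = 8+4 = 12
j=3,n=0: c = 12+3 = 15
j=3,n=1: c = 15+4 = 19
j=3,n=2: c = 19+5 = 24
j=3,n=3: c = 24+6 = 30
j=4,n=0: c = 30+4 = 34
j=4,n=1: c = 34+5 = 39
j=4,n=2: c = 39+6 = 45
j=4,n=3: c = 45+7 = 52
j=4,n=4: c = 52+8 = 60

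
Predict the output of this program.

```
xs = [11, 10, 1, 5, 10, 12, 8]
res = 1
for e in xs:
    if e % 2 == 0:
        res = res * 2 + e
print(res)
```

168

e=11: not even
e=10: even, res = 1*2+10 = 12
e=1: not even
e=5: not even
e=10: even, res = 12*2+10 = 34
e=12: even, res = 34*2+12 = 80
e=8: even, res = 80*2+8 = 168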